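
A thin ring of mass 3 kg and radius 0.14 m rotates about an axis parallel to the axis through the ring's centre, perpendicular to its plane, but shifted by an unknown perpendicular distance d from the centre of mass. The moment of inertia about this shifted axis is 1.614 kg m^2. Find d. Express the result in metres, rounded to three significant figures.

0.720

About the centre-of-mass axis, I_cm = MR² = (3)(0.14)² = 0.0588 kg m^2.
Parallel axis theorem: I = I_cm + Md², so Md² = 1.614 − 0.0588 = 1.5552 kg m^2.
d = √(1.5552 / 3) = 0.72 m.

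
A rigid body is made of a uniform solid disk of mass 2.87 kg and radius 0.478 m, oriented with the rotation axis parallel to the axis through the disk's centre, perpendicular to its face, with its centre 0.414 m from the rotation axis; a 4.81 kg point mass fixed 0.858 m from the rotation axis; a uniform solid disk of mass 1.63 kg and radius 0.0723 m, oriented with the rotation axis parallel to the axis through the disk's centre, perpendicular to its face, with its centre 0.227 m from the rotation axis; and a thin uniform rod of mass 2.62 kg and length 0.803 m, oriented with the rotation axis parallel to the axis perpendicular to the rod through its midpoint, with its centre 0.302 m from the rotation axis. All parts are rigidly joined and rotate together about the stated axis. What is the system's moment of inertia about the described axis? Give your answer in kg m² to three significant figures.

4.83

Solid disk: I_cm = (1/2)MR² = (1/2)(2.87)(0.478)² = 0.32787 kg m²; centre at d = 0.414 m, so I = I_cm + Md² gives I = 0.32787 + (2.87)(0.414)² = 0.81978 kg m².
Point mass: I_cm = 0; centre at d = 0.858 m, so I = I_cm + Md² gives I = 0 + (4.81)(0.858)² = 3.5409 kg m².
Solid disk: I_cm = (1/2)MR² = (1/2)(1.63)(0.0723)² = 0.0042602 kg m²; centre at d = 0.227 m, so I = I_cm + Md² gives I = 0.0042602 + (1.63)(0.227)² = 0.088253 kg m².
Thin rod: I_cm = (1/12)ML² = (1/12)(2.62)(0.803)² = 0.14078 kg m²; centre at d = 0.302 m, so I = I_cm + Md² gives I = 0.14078 + (2.62)(0.302)² = 0.37974 kg m².
Total I = 0.81978 + 3.5409 + 0.088253 + 0.37974 = 4.8287 kg m².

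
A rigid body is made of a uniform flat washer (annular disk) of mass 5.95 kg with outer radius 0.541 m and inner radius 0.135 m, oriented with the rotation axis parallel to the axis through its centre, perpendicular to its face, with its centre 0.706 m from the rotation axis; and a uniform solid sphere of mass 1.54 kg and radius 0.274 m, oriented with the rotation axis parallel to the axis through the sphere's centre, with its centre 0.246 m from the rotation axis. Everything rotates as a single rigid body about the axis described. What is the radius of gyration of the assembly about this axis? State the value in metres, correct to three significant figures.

Annular disk: I_cm = (1/2)M(R²+r²) = (1/2)(5.95)[(0.541)² + (0.135)²] = 0.92495 kg·m²; centre at d = 0.706 m, so the parallel axis theorem gives I = 0.92495 + (5.95)(0.706)² = 3.8906 kg·m².
Solid sphere: I_cm = (2/5)MR² = (2/5)(1.54)(0.274)² = 0.046247 kg·m²; centre at d = 0.246 m, so the parallel axis theorem gives I = 0.046247 + (1.54)(0.246)² = 0.13944 kg·m².
Total I = 4.0301 kg·m²; total mass M = 7.49 kg.
k = √(I/M) = √(4.0301/7.49) = 0.73353 m.

0.734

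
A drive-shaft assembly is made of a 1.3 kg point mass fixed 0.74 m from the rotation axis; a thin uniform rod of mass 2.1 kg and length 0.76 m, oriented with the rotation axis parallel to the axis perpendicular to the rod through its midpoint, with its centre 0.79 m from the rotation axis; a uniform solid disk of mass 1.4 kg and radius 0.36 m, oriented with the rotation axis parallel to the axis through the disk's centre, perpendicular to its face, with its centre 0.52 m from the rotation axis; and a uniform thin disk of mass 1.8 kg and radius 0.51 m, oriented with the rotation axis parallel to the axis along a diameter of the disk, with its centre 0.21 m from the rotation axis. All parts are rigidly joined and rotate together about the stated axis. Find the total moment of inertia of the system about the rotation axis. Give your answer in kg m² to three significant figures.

Point mass: I_cm = 0; centre at d = 0.74 m, so I = I_cm + Md² gives I = 0 + (1.3)(0.74)² = 0.71188 kg m².
Thin rod: I_cm = (1/12)ML² = (1/12)(2.1)(0.76)² = 0.10108 kg m²; centre at d = 0.79 m, so I = I_cm + Md² gives I = 0.10108 + (2.1)(0.79)² = 1.4117 kg m².
Solid disk: I_cm = (1/2)MR² = (1/2)(1.4)(0.36)² = 0.09072 kg m²; centre at d = 0.52 m, so I = I_cm + Md² gives I = 0.09072 + (1.4)(0.52)² = 0.46928 kg m².
Thin disk: I_cm = (1/4)MR² = (1/4)(1.8)(0.51)² = 0.11704 kg m²; centre at d = 0.21 m, so I = I_cm + Md² gives I = 0.11704 + (1.8)(0.21)² = 0.19642 kg m².
Total I = 0.71188 + 1.4117 + 0.46928 + 0.19642 = 2.7893 kg m².

2.79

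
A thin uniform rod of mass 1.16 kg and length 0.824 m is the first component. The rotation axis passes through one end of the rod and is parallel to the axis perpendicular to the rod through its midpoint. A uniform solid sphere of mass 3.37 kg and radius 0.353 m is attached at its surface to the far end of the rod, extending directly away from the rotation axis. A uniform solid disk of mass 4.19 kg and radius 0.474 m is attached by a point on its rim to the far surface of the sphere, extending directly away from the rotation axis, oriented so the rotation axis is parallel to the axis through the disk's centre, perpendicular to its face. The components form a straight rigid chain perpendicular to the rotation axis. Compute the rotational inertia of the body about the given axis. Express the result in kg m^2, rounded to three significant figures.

Thin rod: I_cm = (1/12)ML² = (1/12)(1.16)(0.824)² = 0.065634 kg m^2; centre at d = 0.412 m, so the parallel axis theorem gives I = 0.065634 + (1.16)(0.412)² = 0.26254 kg m^2.
Solid sphere: I_cm = (2/5)MR² = (2/5)(3.37)(0.353)² = 0.16797 kg m^2; centre at d = 0.412 + 0.412 + 0.353 = 1.177 m, so the parallel axis theorem gives I = 0.16797 + (3.37)(1.177)² = 4.8365 kg m^2.
Solid disk: I_cm = (1/2)MR² = (1/2)(4.19)(0.474)² = 0.4707 kg m^2; centre at d = 0.412 + 0.412 + 0.353 + 0.353 + 0.474 = 2.004 m, so the parallel axis theorem gives I = 0.4707 + (4.19)(2.004)² = 17.298 kg m^2.
Total I = 0.26254 + 4.8365 + 17.298 = 22.397 kg m^2.

22.4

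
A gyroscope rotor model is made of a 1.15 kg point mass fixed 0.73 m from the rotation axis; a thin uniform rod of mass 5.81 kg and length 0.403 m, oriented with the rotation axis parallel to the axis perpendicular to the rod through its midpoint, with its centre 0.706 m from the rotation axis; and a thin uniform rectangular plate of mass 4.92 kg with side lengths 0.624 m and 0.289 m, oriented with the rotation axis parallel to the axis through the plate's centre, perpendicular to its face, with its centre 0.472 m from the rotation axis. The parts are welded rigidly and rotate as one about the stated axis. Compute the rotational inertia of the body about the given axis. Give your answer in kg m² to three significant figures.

Point mass: I_cm = 0; centre at d = 0.73 m, so the parallel axis theorem gives I = 0 + (1.15)(0.73)² = 0.61283 kg m².
Thin rod: I_cm = (1/12)ML² = (1/12)(5.81)(0.403)² = 0.078633 kg m²; centre at d = 0.706 m, so the parallel axis theorem gives I = 0.078633 + (5.81)(0.706)² = 2.9745 kg m².
Rectangular plate: I_cm = (1/12)M(a²+b²) = (1/12)(4.92)[(0.624)² + (0.289)²] = 0.19389 kg m²; centre at d = 0.472 m, so the parallel axis theorem gives I = 0.19389 + (4.92)(0.472)² = 1.29 kg m².
Total I = 0.61283 + 2.9745 + 1.29 = 4.8774 kg m².

4.88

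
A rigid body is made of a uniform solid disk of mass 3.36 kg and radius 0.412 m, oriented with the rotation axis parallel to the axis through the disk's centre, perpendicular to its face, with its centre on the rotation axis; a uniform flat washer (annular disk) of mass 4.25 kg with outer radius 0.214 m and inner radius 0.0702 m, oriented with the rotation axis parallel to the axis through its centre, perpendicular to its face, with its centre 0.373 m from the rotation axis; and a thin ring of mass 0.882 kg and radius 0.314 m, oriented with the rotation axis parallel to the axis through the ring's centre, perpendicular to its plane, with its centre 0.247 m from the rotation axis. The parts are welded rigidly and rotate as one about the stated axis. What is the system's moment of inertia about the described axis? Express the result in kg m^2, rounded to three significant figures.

1.13

Solid disk: I_cm = (1/2)MR² = (1/2)(3.36)(0.412)² = 0.28517 kg m^2; axis through the centre, so I = 0.28517 kg m^2.
Annular disk: I_cm = (1/2)M(R²+r²) = (1/2)(4.25)[(0.214)² + (0.0702)²] = 0.10779 kg m^2; centre at d = 0.373 m, so the parallel axis theorem gives I = 0.10779 + (4.25)(0.373)² = 0.69909 kg m^2.
Thin ring: I_cm = MR² = (0.882)(0.314)² = 0.086962 kg m^2; centre at d = 0.247 m, so the parallel axis theorem gives I = 0.086962 + (0.882)(0.247)² = 0.14077 kg m^2.
Total I = 0.28517 + 0.69909 + 0.14077 = 1.125 kg m^2.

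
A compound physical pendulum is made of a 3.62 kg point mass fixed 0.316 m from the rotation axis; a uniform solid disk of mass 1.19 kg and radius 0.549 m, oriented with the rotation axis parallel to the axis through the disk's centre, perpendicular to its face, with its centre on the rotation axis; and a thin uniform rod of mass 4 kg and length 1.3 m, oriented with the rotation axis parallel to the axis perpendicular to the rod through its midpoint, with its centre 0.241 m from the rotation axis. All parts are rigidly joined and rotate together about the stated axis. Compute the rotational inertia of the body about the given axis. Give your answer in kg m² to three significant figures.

Point mass: I_cm = 0; centre at d = 0.316 m, so I = I_cm + Md² gives I = 0 + (3.62)(0.316)² = 0.36148 kg m².
Solid disk: I_cm = (1/2)MR² = (1/2)(1.19)(0.549)² = 0.17933 kg m²; axis through the centre, so I = 0.17933 kg m².
Thin rod: I_cm = (1/12)ML² = (1/12)(4)(1.3)² = 0.56333 kg m²; centre at d = 0.241 m, so I = I_cm + Md² gives I = 0.56333 + (4)(0.241)² = 0.79566 kg m².
Total I = 0.36148 + 0.17933 + 0.79566 = 1.3365 kg m².

1.34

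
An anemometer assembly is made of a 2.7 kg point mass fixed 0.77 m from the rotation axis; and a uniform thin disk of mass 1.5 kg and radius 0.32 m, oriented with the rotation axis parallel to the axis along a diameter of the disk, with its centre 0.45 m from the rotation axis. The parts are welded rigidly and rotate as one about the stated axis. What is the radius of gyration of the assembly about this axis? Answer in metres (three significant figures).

Point mass: I_cm = 0; centre at d = 0.77 m, so the parallel axis theorem gives I = 0 + (2.7)(0.77)² = 1.6008 kg m².
Thin disk: I_cm = (1/4)MR² = (1/4)(1.5)(0.32)² = 0.0384 kg m²; centre at d = 0.45 m, so the parallel axis theorem gives I = 0.0384 + (1.5)(0.45)² = 0.34215 kg m².
Total I = 1.943 kg m²; total mass M = 4.2 kg.
k = √(I/M) = √(1.943/4.2) = 0.68016 m.

0.680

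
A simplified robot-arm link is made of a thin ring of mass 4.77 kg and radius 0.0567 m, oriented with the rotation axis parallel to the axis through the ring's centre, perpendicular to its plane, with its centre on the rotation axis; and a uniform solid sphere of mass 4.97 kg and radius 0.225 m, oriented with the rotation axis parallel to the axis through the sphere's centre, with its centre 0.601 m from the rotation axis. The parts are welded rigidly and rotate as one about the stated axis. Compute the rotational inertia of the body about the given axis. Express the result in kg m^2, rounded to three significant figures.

1.91

Thin ring: I_cm = MR² = (4.77)(0.0567)² = 0.015335 kg m^2; axis through the centre, so I = 0.015335 kg m^2.
Solid sphere: I_cm = (2/5)MR² = (2/5)(4.97)(0.225)² = 0.10064 kg m^2; centre at d = 0.601 m, so I = I_cm + Md² gives I = 0.10064 + (4.97)(0.601)² = 1.8958 kg m^2.
Total I = 0.015335 + 1.8958 = 1.9111 kg m^2.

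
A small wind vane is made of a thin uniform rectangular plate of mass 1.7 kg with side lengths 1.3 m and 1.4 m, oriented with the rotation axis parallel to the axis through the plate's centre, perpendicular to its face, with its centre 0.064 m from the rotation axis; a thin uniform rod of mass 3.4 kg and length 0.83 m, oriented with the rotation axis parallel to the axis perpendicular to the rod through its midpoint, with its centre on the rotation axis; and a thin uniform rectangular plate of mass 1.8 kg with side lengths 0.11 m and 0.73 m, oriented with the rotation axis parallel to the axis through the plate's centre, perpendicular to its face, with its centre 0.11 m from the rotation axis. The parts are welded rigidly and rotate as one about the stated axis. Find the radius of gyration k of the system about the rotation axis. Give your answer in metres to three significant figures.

Rectangular plate: I_cm = (1/12)M(a²+b²) = (1/12)(1.7)[(1.3)² + (1.4)²] = 0.51708 kg·m²; centre at d = 0.064 m, so I = I_cm + Md² gives I = 0.51708 + (1.7)(0.064)² = 0.52405 kg·m².
Thin rod: I_cm = (1/12)ML² = (1/12)(3.4)(0.83)² = 0.19519 kg·m²; axis through the centre, so I = 0.19519 kg·m².
Rectangular plate: I_cm = (1/12)M(a²+b²) = (1/12)(1.8)[(0.11)² + (0.73)²] = 0.08175 kg·m²; centre at d = 0.11 m, so I = I_cm + Md² gives I = 0.08175 + (1.8)(0.11)² = 0.10353 kg·m².
Total I = 0.82276 kg·m²; total mass M = 6.9 kg.
k = √(I/M) = √(0.82276/6.9) = 0.34531 m.

0.345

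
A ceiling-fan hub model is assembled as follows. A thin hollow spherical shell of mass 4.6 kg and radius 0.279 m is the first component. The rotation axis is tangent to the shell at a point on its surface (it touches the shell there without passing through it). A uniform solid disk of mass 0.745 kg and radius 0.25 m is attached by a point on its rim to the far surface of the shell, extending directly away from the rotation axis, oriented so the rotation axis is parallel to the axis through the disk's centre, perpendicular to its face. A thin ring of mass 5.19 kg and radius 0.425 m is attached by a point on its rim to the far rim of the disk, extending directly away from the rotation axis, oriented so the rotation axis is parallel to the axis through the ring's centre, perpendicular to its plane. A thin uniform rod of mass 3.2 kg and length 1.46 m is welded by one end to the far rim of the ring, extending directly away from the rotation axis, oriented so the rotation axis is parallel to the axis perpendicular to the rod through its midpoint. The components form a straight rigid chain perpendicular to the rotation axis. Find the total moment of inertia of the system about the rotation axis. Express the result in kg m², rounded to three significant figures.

Spherical shell: I_cm = (2/3)MR² = (2/3)(4.6)(0.279)² = 0.23871 kg m²; centre at d = 0.279 m, so the parallel axis theorem gives I = 0.23871 + (4.6)(0.279)² = 0.59678 kg m².
Solid disk: I_cm = (1/2)MR² = (1/2)(0.745)(0.25)² = 0.023281 kg m²; centre at d = 0.279 + 0.279 + 0.25 = 0.808 m, so the parallel axis theorem gives I = 0.023281 + (0.745)(0.808)² = 0.50966 kg m².
Thin ring: I_cm = MR² = (5.19)(0.425)² = 0.93744 kg m²; centre at d = 0.279 + 0.279 + 0.25 + 0.25 + 0.425 = 1.483 m, so the parallel axis theorem gives I = 0.93744 + (5.19)(1.483)² = 12.352 kg m².
Thin rod: I_cm = (1/12)ML² = (1/12)(3.2)(1.46)² = 0.56843 kg m²; centre at d = 0.279 + 0.279 + 0.25 + 0.25 + 0.425 + 0.425 + 0.73 = 2.638 m, so the parallel axis theorem gives I = 0.56843 + (3.2)(2.638)² = 22.837 kg m².
Total I = 0.59678 + 0.50966 + 12.352 + 22.837 = 36.296 kg m².

36.3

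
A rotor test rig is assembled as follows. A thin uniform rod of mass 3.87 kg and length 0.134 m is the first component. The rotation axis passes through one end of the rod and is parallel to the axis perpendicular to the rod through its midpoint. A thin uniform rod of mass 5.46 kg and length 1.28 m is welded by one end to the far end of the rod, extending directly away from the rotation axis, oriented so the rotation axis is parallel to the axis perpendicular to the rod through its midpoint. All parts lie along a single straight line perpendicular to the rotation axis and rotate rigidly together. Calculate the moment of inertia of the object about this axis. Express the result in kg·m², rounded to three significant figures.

Thin rod: I_cm = (1/12)ML² = (1/12)(3.87)(0.134)² = 0.0057908 kg·m²; centre at d = 0.067 m, so I = I_cm + Md² gives I = 0.0057908 + (3.87)(0.067)² = 0.023163 kg·m².
Thin rod: I_cm = (1/12)ML² = (1/12)(5.46)(1.28)² = 0.74547 kg·m²; centre at d = 0.067 + 0.067 + 0.64 = 0.774 m, so I = I_cm + Md² gives I = 0.74547 + (5.46)(0.774)² = 4.0164 kg·m².
Total I = 0.023163 + 4.0164 = 4.0396 kg·m².

4.04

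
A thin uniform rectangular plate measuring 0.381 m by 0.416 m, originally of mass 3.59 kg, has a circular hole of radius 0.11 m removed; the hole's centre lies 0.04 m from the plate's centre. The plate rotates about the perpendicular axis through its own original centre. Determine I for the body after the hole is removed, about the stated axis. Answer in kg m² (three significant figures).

0.0886

Unpierced body about its centre: I₀ = (1/12)M(a²+b²) = (1/12)(3.59)[(0.381)² + (0.416)²] = 0.0952 kg m².
The removed disk has mass m = M·πr²/(ab) = (3.59)·π(0.11)²/(0.381·0.416) = 0.86102 kg (same uniform areal density).
Its moment of inertia about the rotation axis (parallel-axis theorem): I_hole = (1/2)mr² + md² = (1/2)(0.86102)(0.11)² + (0.86102)(0.04)² = 0.0065868 kg m².
Treating the hole as negative mass, I = I₀ − I_hole = 0.0952 − 0.0065868 = 0.088613 kg m².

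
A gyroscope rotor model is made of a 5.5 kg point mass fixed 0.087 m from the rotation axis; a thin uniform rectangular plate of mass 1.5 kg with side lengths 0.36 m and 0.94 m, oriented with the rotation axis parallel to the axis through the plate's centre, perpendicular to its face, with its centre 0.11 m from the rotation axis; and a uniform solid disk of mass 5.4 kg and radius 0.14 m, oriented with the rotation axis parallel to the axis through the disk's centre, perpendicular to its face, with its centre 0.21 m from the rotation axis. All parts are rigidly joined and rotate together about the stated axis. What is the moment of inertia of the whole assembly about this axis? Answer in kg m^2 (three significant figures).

0.477

Point mass: I_cm = 0; centre at d = 0.087 m, so I = I_cm + Md² gives I = 0 + (5.5)(0.087)² = 0.041629 kg m^2.
Rectangular plate: I_cm = (1/12)M(a²+b²) = (1/12)(1.5)[(0.36)² + (0.94)²] = 0.12665 kg m^2; centre at d = 0.11 m, so I = I_cm + Md² gives I = 0.12665 + (1.5)(0.11)² = 0.1448 kg m^2.
Solid disk: I_cm = (1/2)MR² = (1/2)(5.4)(0.14)² = 0.05292 kg m^2; centre at d = 0.21 m, so I = I_cm + Md² gives I = 0.05292 + (5.4)(0.21)² = 0.29106 kg m^2.
Total I = 0.041629 + 0.1448 + 0.29106 = 0.47749 kg m^2.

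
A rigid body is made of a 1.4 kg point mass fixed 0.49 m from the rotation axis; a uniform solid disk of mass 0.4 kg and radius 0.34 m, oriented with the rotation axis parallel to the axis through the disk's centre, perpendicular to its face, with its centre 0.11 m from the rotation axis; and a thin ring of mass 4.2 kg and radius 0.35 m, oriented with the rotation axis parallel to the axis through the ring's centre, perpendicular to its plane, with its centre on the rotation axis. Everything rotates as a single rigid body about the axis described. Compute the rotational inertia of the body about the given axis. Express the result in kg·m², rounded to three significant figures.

Point mass: I_cm = 0; centre at d = 0.49 m, so I = I_cm + Md² gives I = 0 + (1.4)(0.49)² = 0.33614 kg·m².
Solid disk: I_cm = (1/2)MR² = (1/2)(0.4)(0.34)² = 0.02312 kg·m²; centre at d = 0.11 m, so I = I_cm + Md² gives I = 0.02312 + (0.4)(0.11)² = 0.02796 kg·m².
Thin ring: I_cm = MR² = (4.2)(0.35)² = 0.5145 kg·m²; axis through the centre, so I = 0.5145 kg·m².
Total I = 0.33614 + 0.02796 + 0.5145 = 0.8786 kg·m².

0.879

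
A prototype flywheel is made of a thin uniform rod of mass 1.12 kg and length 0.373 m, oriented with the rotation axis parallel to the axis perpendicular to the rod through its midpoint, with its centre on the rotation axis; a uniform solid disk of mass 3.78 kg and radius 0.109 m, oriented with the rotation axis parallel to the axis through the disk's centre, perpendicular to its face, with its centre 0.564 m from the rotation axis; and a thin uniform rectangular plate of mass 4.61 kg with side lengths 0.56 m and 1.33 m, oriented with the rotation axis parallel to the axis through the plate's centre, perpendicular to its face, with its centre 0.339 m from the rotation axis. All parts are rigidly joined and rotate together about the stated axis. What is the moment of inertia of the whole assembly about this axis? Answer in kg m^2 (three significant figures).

2.57

Thin rod: I_cm = (1/12)ML² = (1/12)(1.12)(0.373)² = 0.012985 kg m^2; axis through the centre, so I = 0.012985 kg m^2.
Solid disk: I_cm = (1/2)MR² = (1/2)(3.78)(0.109)² = 0.022455 kg m^2; centre at d = 0.564 m, so I = I_cm + Md² gives I = 0.022455 + (3.78)(0.564)² = 1.2249 kg m^2.
Rectangular plate: I_cm = (1/12)M(a²+b²) = (1/12)(4.61)[(0.56)² + (1.33)²] = 0.80003 kg m^2; centre at d = 0.339 m, so I = I_cm + Md² gives I = 0.80003 + (4.61)(0.339)² = 1.3298 kg m^2.
Total I = 0.012985 + 1.2249 + 1.3298 = 2.5677 kg m^2.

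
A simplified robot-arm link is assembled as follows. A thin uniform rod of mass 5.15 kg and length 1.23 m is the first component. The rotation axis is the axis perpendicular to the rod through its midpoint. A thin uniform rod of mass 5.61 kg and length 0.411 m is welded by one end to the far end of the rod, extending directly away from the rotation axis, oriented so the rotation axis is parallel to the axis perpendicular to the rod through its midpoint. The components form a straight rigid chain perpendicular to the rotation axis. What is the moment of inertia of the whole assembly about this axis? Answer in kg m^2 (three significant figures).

4.51

Thin rod: I_cm = (1/12)ML² = (1/12)(5.15)(1.23)² = 0.64929 kg m^2; axis through the centre, so I = 0.64929 kg m^2.
Thin rod: I_cm = (1/12)ML² = (1/12)(5.61)(0.411)² = 0.078971 kg m^2; centre at d = 0.615 + 0.2055 = 0.8205 m, so I = I_cm + Md² gives I = 0.078971 + (5.61)(0.8205)² = 3.8557 kg m^2.
Total I = 0.64929 + 3.8557 = 4.505 kg m^2.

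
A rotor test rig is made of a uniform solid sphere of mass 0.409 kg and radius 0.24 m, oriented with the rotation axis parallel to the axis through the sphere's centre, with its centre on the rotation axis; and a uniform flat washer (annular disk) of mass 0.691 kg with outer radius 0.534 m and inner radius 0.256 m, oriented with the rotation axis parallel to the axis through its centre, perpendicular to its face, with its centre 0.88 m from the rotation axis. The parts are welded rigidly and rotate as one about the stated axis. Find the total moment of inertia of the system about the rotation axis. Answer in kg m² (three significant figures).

0.666

Solid sphere: I_cm = (2/5)MR² = (2/5)(0.409)(0.24)² = 0.0094234 kg m²; axis through the centre, so I = 0.0094234 kg m².
Annular disk: I_cm = (1/2)M(R²+r²) = (1/2)(0.691)[(0.534)² + (0.256)²] = 0.12116 kg m²; centre at d = 0.88 m, so I = I_cm + Md² gives I = 0.12116 + (0.691)(0.88)² = 0.65627 kg m².
Total I = 0.0094234 + 0.65627 = 0.6657 kg m².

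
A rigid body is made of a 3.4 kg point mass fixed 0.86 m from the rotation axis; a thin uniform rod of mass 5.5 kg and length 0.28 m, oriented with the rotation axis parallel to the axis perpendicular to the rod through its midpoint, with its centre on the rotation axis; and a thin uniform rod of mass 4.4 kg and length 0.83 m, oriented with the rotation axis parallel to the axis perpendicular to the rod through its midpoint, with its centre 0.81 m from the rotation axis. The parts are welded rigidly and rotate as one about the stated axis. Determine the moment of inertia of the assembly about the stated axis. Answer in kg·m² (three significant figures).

5.69

Point mass: I_cm = 0; centre at d = 0.86 m, so I = I_cm + Md² gives I = 0 + (3.4)(0.86)² = 2.5146 kg·m².
Thin rod: I_cm = (1/12)ML² = (1/12)(5.5)(0.28)² = 0.035933 kg·m²; axis through the centre, so I = 0.035933 kg·m².
Thin rod: I_cm = (1/12)ML² = (1/12)(4.4)(0.83)² = 0.2526 kg·m²; centre at d = 0.81 m, so I = I_cm + Md² gives I = 0.2526 + (4.4)(0.81)² = 3.1394 kg·m².
Total I = 2.5146 + 0.035933 + 3.1394 = 5.69 kg·m².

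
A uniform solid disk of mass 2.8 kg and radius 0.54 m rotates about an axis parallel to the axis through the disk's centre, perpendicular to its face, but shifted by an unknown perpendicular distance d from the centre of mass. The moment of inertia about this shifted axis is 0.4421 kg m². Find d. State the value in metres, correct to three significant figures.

About the centre-of-mass axis, I_cm = (1/2)MR² = (1/2)(2.8)(0.54)² = 0.40824 kg m².
Parallel axis theorem: I = I_cm + Md², so Md² = 0.4421 − 0.40824 = 0.03386 kg m².
d = √(0.03386 / 2.8) = 0.10997 m.

0.110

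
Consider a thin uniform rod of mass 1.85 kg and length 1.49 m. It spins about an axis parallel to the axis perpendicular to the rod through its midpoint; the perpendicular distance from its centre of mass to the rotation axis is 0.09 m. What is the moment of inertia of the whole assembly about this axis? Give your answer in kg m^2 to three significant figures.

0.357

I_cm = (1/12)ML² = (1/12)(1.85)(1.49)² = 0.34227 kg m^2; centre at d = 0.09 m, so the parallel axis theorem gives I = 0.34227 + (1.85)(0.09)² = 0.35725 kg m^2.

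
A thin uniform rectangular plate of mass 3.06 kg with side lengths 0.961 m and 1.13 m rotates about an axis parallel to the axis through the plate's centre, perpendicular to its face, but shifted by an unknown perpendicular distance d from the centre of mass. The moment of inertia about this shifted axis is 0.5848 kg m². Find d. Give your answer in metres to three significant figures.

0.0880

About the centre-of-mass axis, I_cm = (1/12)M(a²+b²) = (1/12)(3.06)[(0.961)² + (1.13)²] = 0.56111 kg m².
Parallel axis theorem: I = I_cm + Md², so Md² = 0.5848 − 0.56111 = 0.023693 kg m².
d = √(0.023693 / 3.06) = 0.087993 m.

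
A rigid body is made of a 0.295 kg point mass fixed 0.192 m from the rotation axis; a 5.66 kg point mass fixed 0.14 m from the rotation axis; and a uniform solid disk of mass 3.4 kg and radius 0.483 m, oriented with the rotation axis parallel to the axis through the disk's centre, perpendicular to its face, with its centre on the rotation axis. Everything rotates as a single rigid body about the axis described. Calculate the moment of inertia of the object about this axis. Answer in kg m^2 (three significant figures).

0.518

Point mass: I_cm = 0; centre at d = 0.192 m, so I = I_cm + Md² gives I = 0 + (0.295)(0.192)² = 0.010875 kg m^2.
Point mass: I_cm = 0; centre at d = 0.14 m, so I = I_cm + Md² gives I = 0 + (5.66)(0.14)² = 0.11094 kg m^2.
Solid disk: I_cm = (1/2)MR² = (1/2)(3.4)(0.483)² = 0.39659 kg m^2; axis through the centre, so I = 0.39659 kg m^2.
Total I = 0.010875 + 0.11094 + 0.39659 = 0.5184 kg m^2.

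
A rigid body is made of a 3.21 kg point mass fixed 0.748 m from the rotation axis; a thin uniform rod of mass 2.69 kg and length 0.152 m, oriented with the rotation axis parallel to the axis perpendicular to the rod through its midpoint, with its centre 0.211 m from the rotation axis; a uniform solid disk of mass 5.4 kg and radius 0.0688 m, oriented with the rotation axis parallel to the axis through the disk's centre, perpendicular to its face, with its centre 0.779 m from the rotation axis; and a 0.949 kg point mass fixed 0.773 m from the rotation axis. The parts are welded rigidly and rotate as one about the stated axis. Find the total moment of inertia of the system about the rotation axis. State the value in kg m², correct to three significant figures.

Point mass: I_cm = 0; centre at d = 0.748 m, so I = I_cm + Md² gives I = 0 + (3.21)(0.748)² = 1.796 kg m².
Thin rod: I_cm = (1/12)ML² = (1/12)(2.69)(0.152)² = 0.0051791 kg m²; centre at d = 0.211 m, so I = I_cm + Md² gives I = 0.0051791 + (2.69)(0.211)² = 0.12494 kg m².
Solid disk: I_cm = (1/2)MR² = (1/2)(5.4)(0.0688)² = 0.01278 kg m²; centre at d = 0.779 m, so I = I_cm + Md² gives I = 0.01278 + (5.4)(0.779)² = 3.2897 kg m².
Point mass: I_cm = 0; centre at d = 0.773 m, so I = I_cm + Md² gives I = 0 + (0.949)(0.773)² = 0.56706 kg m².
Total I = 1.796 + 0.12494 + 3.2897 + 0.56706 = 5.7777 kg m².

5.78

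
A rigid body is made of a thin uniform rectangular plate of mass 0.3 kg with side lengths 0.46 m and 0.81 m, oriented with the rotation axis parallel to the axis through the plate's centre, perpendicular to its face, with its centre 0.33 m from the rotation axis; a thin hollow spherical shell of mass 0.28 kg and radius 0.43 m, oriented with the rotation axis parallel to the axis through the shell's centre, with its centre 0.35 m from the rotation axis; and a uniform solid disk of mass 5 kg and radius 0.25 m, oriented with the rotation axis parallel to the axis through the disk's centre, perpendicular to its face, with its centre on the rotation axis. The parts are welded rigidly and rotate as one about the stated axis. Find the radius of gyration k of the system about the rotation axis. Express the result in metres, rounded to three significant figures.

0.224

Rectangular plate: I_cm = (1/12)M(a²+b²) = (1/12)(0.3)[(0.46)² + (0.81)²] = 0.021692 kg m²; centre at d = 0.33 m, so I = I_cm + Md² gives I = 0.021692 + (0.3)(0.33)² = 0.054363 kg m².
Spherical shell: I_cm = (2/3)MR² = (2/3)(0.28)(0.43)² = 0.034515 kg m²; centre at d = 0.35 m, so I = I_cm + Md² gives I = 0.034515 + (0.28)(0.35)² = 0.068815 kg m².
Solid disk: I_cm = (1/2)MR² = (1/2)(5)(0.25)² = 0.15625 kg m²; axis through the centre, so I = 0.15625 kg m².
Total I = 0.27943 kg m²; total mass M = 5.58 kg.
k = √(I/M) = √(0.27943/5.58) = 0.22378 m.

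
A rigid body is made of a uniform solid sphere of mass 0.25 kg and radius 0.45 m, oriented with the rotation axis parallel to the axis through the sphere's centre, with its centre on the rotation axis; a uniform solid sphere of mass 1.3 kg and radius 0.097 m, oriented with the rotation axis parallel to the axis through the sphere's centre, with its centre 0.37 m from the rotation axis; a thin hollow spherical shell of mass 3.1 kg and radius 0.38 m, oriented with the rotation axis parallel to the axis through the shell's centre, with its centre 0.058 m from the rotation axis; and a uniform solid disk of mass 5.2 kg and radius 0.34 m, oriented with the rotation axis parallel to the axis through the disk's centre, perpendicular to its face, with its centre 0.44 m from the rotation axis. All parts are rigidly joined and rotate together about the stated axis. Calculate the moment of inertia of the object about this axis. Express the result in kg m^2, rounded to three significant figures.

Solid sphere: I_cm = (2/5)MR² = (2/5)(0.25)(0.45)² = 0.02025 kg m^2; axis through the centre, so I = 0.02025 kg m^2.
Solid sphere: I_cm = (2/5)MR² = (2/5)(1.3)(0.097)² = 0.0048927 kg m^2; centre at d = 0.37 m, so I = I_cm + Md² gives I = 0.0048927 + (1.3)(0.37)² = 0.18286 kg m^2.
Spherical shell: I_cm = (2/3)MR² = (2/3)(3.1)(0.38)² = 0.29843 kg m^2; centre at d = 0.058 m, so I = I_cm + Md² gives I = 0.29843 + (3.1)(0.058)² = 0.30886 kg m^2.
Solid disk: I_cm = (1/2)MR² = (1/2)(5.2)(0.34)² = 0.30056 kg m^2; centre at d = 0.44 m, so I = I_cm + Md² gives I = 0.30056 + (5.2)(0.44)² = 1.3073 kg m^2.
Total I = 0.02025 + 0.18286 + 0.30886 + 1.3073 = 1.8192 kg m^2.

1.82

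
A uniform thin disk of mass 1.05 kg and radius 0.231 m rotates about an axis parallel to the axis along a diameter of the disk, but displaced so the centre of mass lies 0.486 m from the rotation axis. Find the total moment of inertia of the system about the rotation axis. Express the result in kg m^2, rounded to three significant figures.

0.262

I_cm = (1/4)MR² = (1/4)(1.05)(0.231)² = 0.014007 kg m^2; centre at d = 0.486 m, so the parallel axis theorem gives I = 0.014007 + (1.05)(0.486)² = 0.26201 kg m^2.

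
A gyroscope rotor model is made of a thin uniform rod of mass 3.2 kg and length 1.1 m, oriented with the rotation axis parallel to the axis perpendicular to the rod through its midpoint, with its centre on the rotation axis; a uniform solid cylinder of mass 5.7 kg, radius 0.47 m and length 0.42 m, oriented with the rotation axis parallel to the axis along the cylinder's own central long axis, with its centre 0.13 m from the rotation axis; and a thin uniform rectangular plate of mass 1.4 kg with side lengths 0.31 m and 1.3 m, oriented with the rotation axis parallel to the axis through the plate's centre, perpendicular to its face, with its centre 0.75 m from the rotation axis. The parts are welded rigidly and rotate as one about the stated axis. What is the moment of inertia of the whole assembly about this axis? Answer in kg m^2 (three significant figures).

Thin rod: I_cm = (1/12)ML² = (1/12)(3.2)(1.1)² = 0.32267 kg m^2; axis through the centre, so I = 0.32267 kg m^2.
Solid cylinder: I_cm = (1/2)MR² = (1/2)(5.7)(0.47)² = 0.62956 kg m^2; centre at d = 0.13 m, so the parallel axis theorem gives I = 0.62956 + (5.7)(0.13)² = 0.72589 kg m^2.
Rectangular plate: I_cm = (1/12)M(a²+b²) = (1/12)(1.4)[(0.31)² + (1.3)²] = 0.20838 kg m^2; centre at d = 0.75 m, so the parallel axis theorem gives I = 0.20838 + (1.4)(0.75)² = 0.99588 kg m^2.
Total I = 0.32267 + 0.72589 + 0.99588 = 2.0444 kg m^2.

2.04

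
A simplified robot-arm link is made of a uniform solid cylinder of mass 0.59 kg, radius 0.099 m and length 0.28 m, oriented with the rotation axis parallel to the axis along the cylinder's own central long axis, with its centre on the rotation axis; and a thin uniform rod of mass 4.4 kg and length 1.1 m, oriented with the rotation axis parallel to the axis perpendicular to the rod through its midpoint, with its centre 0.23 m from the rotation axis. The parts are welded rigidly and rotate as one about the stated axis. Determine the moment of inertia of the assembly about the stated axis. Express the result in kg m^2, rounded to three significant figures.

Solid cylinder: I_cm = (1/2)MR² = (1/2)(0.59)(0.099)² = 0.0028913 kg m^2; axis through the centre, so I = 0.0028913 kg m^2.
Thin rod: I_cm = (1/12)ML² = (1/12)(4.4)(1.1)² = 0.44367 kg m^2; centre at d = 0.23 m, so the parallel axis theorem gives I = 0.44367 + (4.4)(0.23)² = 0.67643 kg m^2.
Total I = 0.0028913 + 0.67643 = 0.67932 kg m^2.

0.679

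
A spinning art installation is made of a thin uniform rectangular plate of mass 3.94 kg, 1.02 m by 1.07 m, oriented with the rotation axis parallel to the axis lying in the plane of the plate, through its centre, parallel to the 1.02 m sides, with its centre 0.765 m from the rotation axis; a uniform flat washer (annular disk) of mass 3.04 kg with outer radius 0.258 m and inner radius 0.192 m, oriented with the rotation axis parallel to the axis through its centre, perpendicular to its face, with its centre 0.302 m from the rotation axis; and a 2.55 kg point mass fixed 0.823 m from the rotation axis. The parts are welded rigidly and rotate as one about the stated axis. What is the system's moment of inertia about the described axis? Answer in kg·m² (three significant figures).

4.84

Rectangular plate: I_cm = (1/12)Mb² = (1/12)(3.94)(1.07)² = 0.37591 kg·m²; centre at d = 0.765 m, so I = I_cm + Md² gives I = 0.37591 + (3.94)(0.765)² = 2.6817 kg·m².
Annular disk: I_cm = (1/2)M(R²+r²) = (1/2)(3.04)[(0.258)² + (0.192)²] = 0.15721 kg·m²; centre at d = 0.302 m, so I = I_cm + Md² gives I = 0.15721 + (3.04)(0.302)² = 0.43447 kg·m².
Point mass: I_cm = 0; centre at d = 0.823 m, so I = I_cm + Md² gives I = 0 + (2.55)(0.823)² = 1.7272 kg·m².
Total I = 2.6817 + 0.43447 + 1.7272 = 4.8434 kg·m².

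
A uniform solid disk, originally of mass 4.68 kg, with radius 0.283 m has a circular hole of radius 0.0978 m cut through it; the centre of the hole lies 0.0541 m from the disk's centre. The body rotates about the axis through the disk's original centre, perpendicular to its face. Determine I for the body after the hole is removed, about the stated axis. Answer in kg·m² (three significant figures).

0.183

Unpierced body about its centre: I₀ = (1/2)MR² = (1/2)(4.68)(0.283)² = 0.18741 kg·m².
The removed disk has mass m = M·(r/R)² = (4.68)(0.0978/0.283)² = 0.55892 kg (same uniform areal density).
Its moment of inertia about the rotation axis (parallel-axis theorem): I_hole = (1/2)mr² + md² = (1/2)(0.55892)(0.0978)² + (0.55892)(0.0541)² = 0.0043089 kg·m².
Treating the hole as negative mass, I = I₀ − I_hole = 0.18741 − 0.0043089 = 0.1831 kg·m².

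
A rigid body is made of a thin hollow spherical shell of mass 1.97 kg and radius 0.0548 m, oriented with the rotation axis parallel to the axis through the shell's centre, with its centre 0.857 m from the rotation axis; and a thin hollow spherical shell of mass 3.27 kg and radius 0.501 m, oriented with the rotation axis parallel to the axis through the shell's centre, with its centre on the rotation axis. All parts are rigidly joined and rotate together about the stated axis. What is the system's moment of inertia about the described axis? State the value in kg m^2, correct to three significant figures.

Spherical shell: I_cm = (2/3)MR² = (2/3)(1.97)(0.0548)² = 0.003944 kg m^2; centre at d = 0.857 m, so I = I_cm + Md² gives I = 0.003944 + (1.97)(0.857)² = 1.4508 kg m^2.
Spherical shell: I_cm = (2/3)MR² = (2/3)(3.27)(0.501)² = 0.54718 kg m^2; axis through the centre, so I = 0.54718 kg m^2.
Total I = 1.4508 + 0.54718 = 1.998 kg m^2.

2.00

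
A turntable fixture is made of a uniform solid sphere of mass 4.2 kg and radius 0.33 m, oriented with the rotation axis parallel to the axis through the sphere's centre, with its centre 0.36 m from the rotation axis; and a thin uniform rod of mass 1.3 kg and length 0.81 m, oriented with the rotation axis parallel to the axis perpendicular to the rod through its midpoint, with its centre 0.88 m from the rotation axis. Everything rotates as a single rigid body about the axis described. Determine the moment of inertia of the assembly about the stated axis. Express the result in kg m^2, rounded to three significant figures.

1.81

Solid sphere: I_cm = (2/5)MR² = (2/5)(4.2)(0.33)² = 0.18295 kg m^2; centre at d = 0.36 m, so the parallel axis theorem gives I = 0.18295 + (4.2)(0.36)² = 0.72727 kg m^2.
Thin rod: I_cm = (1/12)ML² = (1/12)(1.3)(0.81)² = 0.071078 kg m^2; centre at d = 0.88 m, so the parallel axis theorem gives I = 0.071078 + (1.3)(0.88)² = 1.0778 kg m^2.
Total I = 0.72727 + 1.0778 = 1.8051 kg m^2.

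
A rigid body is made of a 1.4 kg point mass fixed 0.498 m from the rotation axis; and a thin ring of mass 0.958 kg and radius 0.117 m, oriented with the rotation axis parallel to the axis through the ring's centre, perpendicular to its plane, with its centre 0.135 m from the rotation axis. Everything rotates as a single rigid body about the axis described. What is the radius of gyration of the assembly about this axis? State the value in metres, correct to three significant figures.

Point mass: I_cm = 0; centre at d = 0.498 m, so the parallel axis theorem gives I = 0 + (1.4)(0.498)² = 0.34721 kg m².
Thin ring: I_cm = MR² = (0.958)(0.117)² = 0.013114 kg m²; centre at d = 0.135 m, so the parallel axis theorem gives I = 0.013114 + (0.958)(0.135)² = 0.030574 kg m².
Total I = 0.37778 kg m²; total mass M = 2.358 kg.
k = √(I/M) = √(0.37778/2.358) = 0.40026 m.

0.400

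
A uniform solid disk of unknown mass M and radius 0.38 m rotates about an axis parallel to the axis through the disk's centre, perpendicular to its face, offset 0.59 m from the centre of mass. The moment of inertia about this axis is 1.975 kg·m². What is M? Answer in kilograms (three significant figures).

I = I_cm + Md² = (1/2)MR² + Md² = M·[0.5·(0.38)² + (0.59)²] = M·0.4203.
So M = 1.975 / 0.4203 = 4.699 kg.

4.70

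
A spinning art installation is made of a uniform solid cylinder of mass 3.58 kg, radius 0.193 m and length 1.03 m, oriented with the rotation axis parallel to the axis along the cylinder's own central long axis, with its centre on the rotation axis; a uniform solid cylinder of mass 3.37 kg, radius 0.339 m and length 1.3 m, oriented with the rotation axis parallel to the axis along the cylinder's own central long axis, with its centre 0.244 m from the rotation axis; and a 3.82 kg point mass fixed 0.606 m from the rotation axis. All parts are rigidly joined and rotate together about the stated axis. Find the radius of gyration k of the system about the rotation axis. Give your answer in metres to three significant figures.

Solid cylinder: I_cm = (1/2)MR² = (1/2)(3.58)(0.193)² = 0.066676 kg m^2; axis through the centre, so I = 0.066676 kg m^2.
Solid cylinder: I_cm = (1/2)MR² = (1/2)(3.37)(0.339)² = 0.19364 kg m^2; centre at d = 0.244 m, so I = I_cm + Md² gives I = 0.19364 + (3.37)(0.244)² = 0.39428 kg m^2.
Point mass: I_cm = 0; centre at d = 0.606 m, so I = I_cm + Md² gives I = 0 + (3.82)(0.606)² = 1.4028 kg m^2.
Total I = 1.8638 kg m^2; total mass M = 10.77 kg.
k = √(I/M) = √(1.8638/10.77) = 0.416 m.

0.416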